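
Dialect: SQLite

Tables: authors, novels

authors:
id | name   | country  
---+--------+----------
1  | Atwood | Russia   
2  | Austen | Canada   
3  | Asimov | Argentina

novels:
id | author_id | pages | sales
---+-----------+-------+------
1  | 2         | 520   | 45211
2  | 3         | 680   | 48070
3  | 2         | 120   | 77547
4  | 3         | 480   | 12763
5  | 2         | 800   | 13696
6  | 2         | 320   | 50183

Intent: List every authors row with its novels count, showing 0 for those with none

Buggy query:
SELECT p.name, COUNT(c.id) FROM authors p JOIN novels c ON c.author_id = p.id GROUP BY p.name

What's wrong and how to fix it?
Bug: INNER JOIN drops authors rows that have no matching novels rows

Fix: Switch to LEFT JOIN to retain unmatched parent rows

Corrected query:
SELECT p.name, COUNT(c.id) FROM authors p LEFT JOIN novels c ON c.author_id = p.id GROUP BY p.name

Result:
name   | COUNT(c.id)
-------+------------
Asimov | 2          
Atwood | 0          
Austen | 4          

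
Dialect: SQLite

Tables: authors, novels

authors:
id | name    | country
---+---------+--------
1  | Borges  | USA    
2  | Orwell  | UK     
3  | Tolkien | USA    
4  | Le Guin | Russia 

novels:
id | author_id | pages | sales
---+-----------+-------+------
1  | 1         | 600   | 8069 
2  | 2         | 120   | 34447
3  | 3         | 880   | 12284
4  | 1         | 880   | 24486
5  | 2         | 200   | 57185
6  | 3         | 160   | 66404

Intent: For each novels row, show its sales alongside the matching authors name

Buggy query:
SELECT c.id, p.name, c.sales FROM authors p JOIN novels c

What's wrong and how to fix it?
Bug: JOIN with no ON clause produces a cartesian product; every novels row pairs with every authors row

Fix: Specify the join condition linking the foreign key to the parent id

Corrected query:
SELECT c.id, p.name, c.sales FROM authors p JOIN novels c ON c.author_id = p.id

Result:
id | name    | sales
---+---------+------
1  | Borges  | 8069 
2  | Orwell  | 34447
3  | Tolkien | 12284
4  | Borges  | 24486
5  | Orwell  | 57185
6  | Tolkien | 66404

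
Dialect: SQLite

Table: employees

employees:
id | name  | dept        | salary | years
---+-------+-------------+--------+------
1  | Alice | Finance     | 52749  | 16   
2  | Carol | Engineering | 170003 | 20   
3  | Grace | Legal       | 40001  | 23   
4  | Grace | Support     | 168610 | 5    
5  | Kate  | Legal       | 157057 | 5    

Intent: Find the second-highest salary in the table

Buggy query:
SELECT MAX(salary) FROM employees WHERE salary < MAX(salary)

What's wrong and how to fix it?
Bug: MAX(salary) on the right of the comparison is an aggregate-in-WHERE error

Fix: Compute the overall MAX in a subquery, then take MAX of rows below it

Corrected query:
SELECT MAX(salary) FROM employees WHERE salary < (SELECT MAX(salary) FROM employees)

Result:
MAX(salary)
-----------
168610     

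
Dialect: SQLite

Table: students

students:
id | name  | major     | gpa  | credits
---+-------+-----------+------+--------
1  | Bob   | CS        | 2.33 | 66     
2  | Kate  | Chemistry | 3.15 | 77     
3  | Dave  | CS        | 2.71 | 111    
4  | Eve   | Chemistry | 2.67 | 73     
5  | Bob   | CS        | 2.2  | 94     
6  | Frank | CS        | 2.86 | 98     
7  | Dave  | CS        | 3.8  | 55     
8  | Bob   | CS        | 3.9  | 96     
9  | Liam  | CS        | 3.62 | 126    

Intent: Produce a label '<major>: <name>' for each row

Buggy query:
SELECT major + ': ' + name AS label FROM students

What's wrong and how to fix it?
Bug: '+' is numeric addition; on text columns SQLite converts them to 0 instead of concatenating

Fix: Replace + with || to concatenate text

Corrected query:
SELECT major || ': ' || name AS label FROM students

Result:
label          
---------------
CS: Bob        
Chemistry: Kate
CS: Dave       
Chemistry: Eve 
CS: Bob        
CS: Frank      
CS: Dave       
CS: Bob        
CS: Liam       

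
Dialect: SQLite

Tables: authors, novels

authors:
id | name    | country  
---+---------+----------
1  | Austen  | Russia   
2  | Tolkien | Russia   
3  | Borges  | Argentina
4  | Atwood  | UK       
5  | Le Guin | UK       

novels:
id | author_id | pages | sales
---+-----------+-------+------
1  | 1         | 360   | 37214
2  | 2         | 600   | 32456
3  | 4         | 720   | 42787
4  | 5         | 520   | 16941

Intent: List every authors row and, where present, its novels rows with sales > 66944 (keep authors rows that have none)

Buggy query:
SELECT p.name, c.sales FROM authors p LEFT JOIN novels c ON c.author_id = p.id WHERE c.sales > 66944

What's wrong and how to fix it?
Bug: A WHERE condition on the right-hand table after LEFT JOIN drops unmatched parents

Fix: Put 'c.sales > 66944' in the JOIN's ON clause instead of WHERE

Corrected query:
SELECT p.name, c.sales FROM authors p LEFT JOIN novels c ON c.author_id = p.id AND c.sales > 66944

Result:
name    | sales
--------+------
Austen  | NULL 
Tolkien | NULL 
Borges  | NULL 
Atwood  | NULL 
Le Guin | NULL 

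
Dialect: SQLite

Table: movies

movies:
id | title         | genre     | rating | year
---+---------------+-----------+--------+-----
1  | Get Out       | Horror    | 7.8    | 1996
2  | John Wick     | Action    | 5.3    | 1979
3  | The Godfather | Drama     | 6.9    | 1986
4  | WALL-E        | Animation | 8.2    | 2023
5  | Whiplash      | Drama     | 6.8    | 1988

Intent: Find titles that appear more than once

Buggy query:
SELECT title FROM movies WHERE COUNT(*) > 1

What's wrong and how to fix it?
Bug: WHERE can't reference COUNT(*); aggregates are computed after WHERE

Fix: GROUP BY title, then filter groups with HAVING COUNT(*) > 1

Corrected query:
SELECT title FROM movies GROUP BY title HAVING COUNT(*) > 1

Result:
(no rows)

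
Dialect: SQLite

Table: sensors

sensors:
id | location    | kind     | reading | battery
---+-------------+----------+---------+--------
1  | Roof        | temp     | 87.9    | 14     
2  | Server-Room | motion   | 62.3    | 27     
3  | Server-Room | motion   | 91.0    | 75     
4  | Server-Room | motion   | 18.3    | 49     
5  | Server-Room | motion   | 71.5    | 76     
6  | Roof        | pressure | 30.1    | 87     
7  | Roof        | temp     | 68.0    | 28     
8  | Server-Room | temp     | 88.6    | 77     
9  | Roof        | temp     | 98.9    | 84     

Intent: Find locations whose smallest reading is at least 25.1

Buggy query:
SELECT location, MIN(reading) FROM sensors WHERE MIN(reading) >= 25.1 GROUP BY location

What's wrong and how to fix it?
Bug: Aggregates like MIN are computed per group after WHERE runs

Fix: Use HAVING for the per-group MIN condition

Corrected query:
SELECT location, MIN(reading) FROM sensors GROUP BY location HAVING MIN(reading) >= 25.1

Result:
location | MIN(reading)
---------+-------------
Roof     | 30.1        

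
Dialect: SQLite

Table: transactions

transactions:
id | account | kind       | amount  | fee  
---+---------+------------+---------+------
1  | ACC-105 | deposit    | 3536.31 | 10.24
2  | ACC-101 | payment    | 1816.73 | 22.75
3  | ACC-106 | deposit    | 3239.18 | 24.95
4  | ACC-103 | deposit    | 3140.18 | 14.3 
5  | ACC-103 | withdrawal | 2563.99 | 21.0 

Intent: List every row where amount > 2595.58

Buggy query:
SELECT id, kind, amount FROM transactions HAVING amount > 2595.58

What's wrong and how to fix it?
Bug: This is a non-aggregate query (no GROUP BY, no aggregates), so in SQLite the HAVING clause is invalid here; a row-level condition belongs in WHERE

Fix: Use WHERE for row-level filtering

Corrected query:
SELECT id, kind, amount FROM transactions WHERE amount > 2595.58

Result:
id | kind    | amount 
---+---------+--------
1  | deposit | 3536.31
3  | deposit | 3239.18
4  | deposit | 3140.18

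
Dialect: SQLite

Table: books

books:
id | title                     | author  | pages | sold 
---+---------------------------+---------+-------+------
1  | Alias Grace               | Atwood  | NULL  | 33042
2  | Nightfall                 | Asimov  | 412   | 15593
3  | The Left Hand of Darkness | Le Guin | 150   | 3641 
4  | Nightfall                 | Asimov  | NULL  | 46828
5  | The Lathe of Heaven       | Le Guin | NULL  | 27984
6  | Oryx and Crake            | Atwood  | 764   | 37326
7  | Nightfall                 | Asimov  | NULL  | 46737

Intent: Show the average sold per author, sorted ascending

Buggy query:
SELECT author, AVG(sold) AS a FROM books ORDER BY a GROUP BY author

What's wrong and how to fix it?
Bug: GROUP BY must precede ORDER BY

Fix: Reorder: SELECT … FROM … GROUP BY … ORDER BY …

Corrected query:
SELECT author, AVG(sold) AS a FROM books GROUP BY author ORDER BY a

Result:
author  | a      
--------+--------
Le Guin | 15812.5
Atwood  | 35184  
Asimov  | 36386  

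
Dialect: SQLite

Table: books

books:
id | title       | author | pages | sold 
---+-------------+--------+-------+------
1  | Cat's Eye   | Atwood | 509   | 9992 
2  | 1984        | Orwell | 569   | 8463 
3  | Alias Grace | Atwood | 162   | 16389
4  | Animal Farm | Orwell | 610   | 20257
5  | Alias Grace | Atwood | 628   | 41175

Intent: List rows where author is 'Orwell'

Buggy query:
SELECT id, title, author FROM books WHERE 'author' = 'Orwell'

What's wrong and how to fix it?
Bug: 'author' in single quotes is a string literal, not the column; the comparison is literal-vs-literal and never true

Fix: Reference the column as author without single quotes

Corrected query:
SELECT id, title, author FROM books WHERE author = 'Orwell'

Result:
id | title       | author
---+-------------+-------
2  | 1984        | Orwell
4  | Animal Farm | Orwell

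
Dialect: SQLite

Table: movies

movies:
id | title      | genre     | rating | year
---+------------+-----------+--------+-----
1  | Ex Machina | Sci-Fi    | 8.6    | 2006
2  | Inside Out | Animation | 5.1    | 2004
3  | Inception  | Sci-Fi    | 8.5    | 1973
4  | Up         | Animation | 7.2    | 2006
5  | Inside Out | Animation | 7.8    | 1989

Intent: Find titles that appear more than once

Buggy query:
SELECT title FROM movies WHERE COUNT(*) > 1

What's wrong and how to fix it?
Bug: COUNT(*) is an aggregate and cannot be used in WHERE

Fix: Group first, then use HAVING for the count condition

Corrected query:
SELECT title FROM movies GROUP BY title HAVING COUNT(*) > 1

Result:
title     
----------
Inside Out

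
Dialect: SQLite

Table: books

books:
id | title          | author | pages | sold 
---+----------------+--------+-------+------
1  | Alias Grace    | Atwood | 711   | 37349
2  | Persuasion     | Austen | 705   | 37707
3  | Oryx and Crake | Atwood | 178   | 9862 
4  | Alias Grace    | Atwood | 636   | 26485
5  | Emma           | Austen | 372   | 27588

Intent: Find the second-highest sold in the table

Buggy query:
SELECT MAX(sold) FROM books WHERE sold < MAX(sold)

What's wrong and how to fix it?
Bug: The inner MAX is an aggregate inside WHERE, which is not allowed

Fix: Compute the overall MAX in a subquery, then take MAX of rows below it

Corrected query:
SELECT MAX(sold) FROM books WHERE sold < (SELECT MAX(sold) FROM books)

Result:
MAX(sold)
---------
37349    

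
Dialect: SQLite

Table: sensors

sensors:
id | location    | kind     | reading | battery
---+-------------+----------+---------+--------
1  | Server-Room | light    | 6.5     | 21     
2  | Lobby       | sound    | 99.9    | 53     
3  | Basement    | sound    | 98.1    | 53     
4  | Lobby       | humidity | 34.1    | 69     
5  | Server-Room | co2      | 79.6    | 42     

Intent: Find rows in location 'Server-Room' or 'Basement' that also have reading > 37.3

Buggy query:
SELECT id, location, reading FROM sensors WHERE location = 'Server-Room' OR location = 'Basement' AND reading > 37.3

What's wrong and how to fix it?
Bug: AND binds tighter than OR, so this parses as location = 'Server-Room' OR (location = 'Basement' AND reading > 37.3)

Fix: Add parentheses around the OR so the AND applies to both alternatives

Corrected query:
SELECT id, location, reading FROM sensors WHERE (location = 'Server-Room' OR location = 'Basement') AND reading > 37.3

Result:
id | location    | reading
---+-------------+--------
3  | Basement    | 98.1   
5  | Server-Room | 79.6   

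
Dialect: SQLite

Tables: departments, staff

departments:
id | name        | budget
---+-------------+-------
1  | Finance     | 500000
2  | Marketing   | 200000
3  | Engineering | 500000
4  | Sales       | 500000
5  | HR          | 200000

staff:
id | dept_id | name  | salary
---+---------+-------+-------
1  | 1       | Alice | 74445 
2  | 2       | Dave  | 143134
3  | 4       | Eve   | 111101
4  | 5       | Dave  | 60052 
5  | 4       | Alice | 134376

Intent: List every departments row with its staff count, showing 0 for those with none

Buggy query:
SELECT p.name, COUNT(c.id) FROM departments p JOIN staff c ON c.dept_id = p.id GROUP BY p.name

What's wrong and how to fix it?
Bug: INNER JOIN drops departments rows that have no matching staff rows

Fix: Use LEFT JOIN so parents without children still appear (COUNT(c.id) gives 0)

Corrected query:
SELECT p.name, COUNT(c.id) FROM departments p LEFT JOIN staff c ON c.dept_id = p.id GROUP BY p.name

Result:
name        | COUNT(c.id)
------------+------------
Engineering | 0          
Finance     | 1          
HR          | 1          
Marketing   | 1          
Sales       | 2          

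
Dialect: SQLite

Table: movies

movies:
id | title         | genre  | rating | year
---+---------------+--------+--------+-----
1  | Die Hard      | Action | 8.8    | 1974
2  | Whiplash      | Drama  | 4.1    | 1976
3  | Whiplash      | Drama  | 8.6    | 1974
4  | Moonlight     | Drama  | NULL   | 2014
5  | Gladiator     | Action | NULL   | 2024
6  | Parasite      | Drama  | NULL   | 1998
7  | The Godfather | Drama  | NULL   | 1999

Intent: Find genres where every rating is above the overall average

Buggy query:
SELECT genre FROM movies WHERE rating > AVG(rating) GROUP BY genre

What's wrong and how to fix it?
Bug: WHERE evaluates per row before aggregation, so AVG() is unavailable

Fix: Compute the overall average in a scalar subquery and compare each group's MIN against it in HAVING

Corrected query:
SELECT genre FROM movies GROUP BY genre HAVING MIN(rating) > (SELECT AVG(rating) FROM movies)

Result:
genre 
------
Action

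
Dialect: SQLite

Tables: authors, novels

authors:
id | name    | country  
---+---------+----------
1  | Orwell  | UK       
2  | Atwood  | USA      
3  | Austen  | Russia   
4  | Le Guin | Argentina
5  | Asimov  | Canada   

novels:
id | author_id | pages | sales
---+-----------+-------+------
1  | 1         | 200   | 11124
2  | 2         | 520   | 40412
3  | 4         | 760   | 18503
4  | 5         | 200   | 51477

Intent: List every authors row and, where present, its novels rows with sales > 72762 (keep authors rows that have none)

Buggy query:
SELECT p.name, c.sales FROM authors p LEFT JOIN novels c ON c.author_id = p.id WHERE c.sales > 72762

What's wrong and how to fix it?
Bug: A WHERE condition on the right-hand table after LEFT JOIN drops unmatched parents

Fix: Put 'c.sales > 72762' in the JOIN's ON clause instead of WHERE

Corrected query:
SELECT p.name, c.sales FROM authors p LEFT JOIN novels c ON c.author_id = p.id AND c.sales > 72762

Result:
name    | sales
--------+------
Orwell  | NULL 
Atwood  | NULL 
Austen  | NULL 
Le Guin | NULL 
Asimov  | NULL 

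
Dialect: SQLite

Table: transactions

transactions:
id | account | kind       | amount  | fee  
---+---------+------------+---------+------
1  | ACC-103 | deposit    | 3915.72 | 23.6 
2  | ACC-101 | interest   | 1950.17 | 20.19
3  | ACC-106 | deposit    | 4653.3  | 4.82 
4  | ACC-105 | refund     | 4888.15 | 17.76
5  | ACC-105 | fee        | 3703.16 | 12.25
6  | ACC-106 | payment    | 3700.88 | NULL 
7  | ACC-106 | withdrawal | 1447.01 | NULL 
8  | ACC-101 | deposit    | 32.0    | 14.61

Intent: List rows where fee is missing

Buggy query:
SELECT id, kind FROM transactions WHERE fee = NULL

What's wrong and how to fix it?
Bug: '= NULL' is always unknown in SQL three-valued logic, so no rows match

Fix: Replace '= NULL' with 'IS NULL'

Corrected query:
SELECT id, kind FROM transactions WHERE fee IS NULL

Result:
id | kind      
---+-----------
6  | payment   
7  | withdrawal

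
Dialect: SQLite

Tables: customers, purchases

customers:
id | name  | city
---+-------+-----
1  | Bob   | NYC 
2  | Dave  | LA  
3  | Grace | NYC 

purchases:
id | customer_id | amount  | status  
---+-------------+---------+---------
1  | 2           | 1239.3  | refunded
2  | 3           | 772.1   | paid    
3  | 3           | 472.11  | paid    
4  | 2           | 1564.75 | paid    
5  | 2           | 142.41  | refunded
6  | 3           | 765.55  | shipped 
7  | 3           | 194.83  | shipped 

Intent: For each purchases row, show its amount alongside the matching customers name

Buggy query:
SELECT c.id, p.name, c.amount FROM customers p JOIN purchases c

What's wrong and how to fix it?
Bug: JOIN with no ON clause produces a cartesian product; every purchases row pairs with every customers row

Fix: Specify the join condition linking the foreign key to the parent id

Corrected query:
SELECT c.id, p.name, c.amount FROM customers p JOIN purchases c ON c.customer_id = p.id

Result:
id | name  | amount 
---+-------+--------
1  | Dave  | 1239.3 
2  | Grace | 772.1  
3  | Grace | 472.11 
4  | Dave  | 1564.75
5  | Dave  | 142.41 
6  | Grace | 765.55 
7  | Grace | 194.83 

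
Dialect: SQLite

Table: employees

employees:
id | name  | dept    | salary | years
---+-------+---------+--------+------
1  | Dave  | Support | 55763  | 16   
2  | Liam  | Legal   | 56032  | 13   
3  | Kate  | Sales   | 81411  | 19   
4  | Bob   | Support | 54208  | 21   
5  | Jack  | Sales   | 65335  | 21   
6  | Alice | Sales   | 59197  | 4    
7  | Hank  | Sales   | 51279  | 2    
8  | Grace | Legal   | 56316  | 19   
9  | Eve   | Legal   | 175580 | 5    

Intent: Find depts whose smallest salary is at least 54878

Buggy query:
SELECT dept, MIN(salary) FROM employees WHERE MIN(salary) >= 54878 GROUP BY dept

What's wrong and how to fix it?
Bug: MIN() in WHERE is a misuse of aggregate

Fix: Replace WHERE with HAVING after the GROUP BY

Corrected query:
SELECT dept, MIN(salary) FROM employees GROUP BY dept HAVING MIN(salary) >= 54878

Result:
dept  | MIN(salary)
------+------------
Legal | 56032      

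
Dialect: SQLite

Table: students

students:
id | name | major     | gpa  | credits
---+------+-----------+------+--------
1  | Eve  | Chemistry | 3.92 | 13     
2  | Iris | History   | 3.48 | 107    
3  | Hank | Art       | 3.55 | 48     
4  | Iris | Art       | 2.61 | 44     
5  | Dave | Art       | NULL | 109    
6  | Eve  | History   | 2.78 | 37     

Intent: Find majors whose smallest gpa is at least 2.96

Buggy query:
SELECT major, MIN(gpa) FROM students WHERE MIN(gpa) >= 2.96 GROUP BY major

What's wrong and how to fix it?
Bug: Aggregates like MIN are computed per group after WHERE runs

Fix: Use HAVING for the per-group MIN condition

Corrected query:
SELECT major, MIN(gpa) FROM students GROUP BY major HAVING MIN(gpa) >= 2.96

Result:
major     | MIN(gpa)
----------+---------
Chemistry | 3.92    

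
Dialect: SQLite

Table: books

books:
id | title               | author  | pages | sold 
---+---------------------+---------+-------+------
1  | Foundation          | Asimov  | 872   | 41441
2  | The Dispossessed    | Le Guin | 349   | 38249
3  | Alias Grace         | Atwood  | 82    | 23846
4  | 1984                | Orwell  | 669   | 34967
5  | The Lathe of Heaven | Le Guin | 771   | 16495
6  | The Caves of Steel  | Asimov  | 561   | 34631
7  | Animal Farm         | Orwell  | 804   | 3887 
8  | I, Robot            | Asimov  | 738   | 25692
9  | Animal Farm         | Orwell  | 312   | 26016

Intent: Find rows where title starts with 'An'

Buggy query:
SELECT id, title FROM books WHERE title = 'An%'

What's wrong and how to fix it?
Bug: Wildcards only work with LIKE; '=' treats '%' as a literal character

Fix: Replace '=' with LIKE so 'An%' is treated as a pattern

Corrected query:
SELECT id, title FROM books WHERE title LIKE 'An%'

Result:
id | title      
---+------------
7  | Animal Farm
9  | Animal Farm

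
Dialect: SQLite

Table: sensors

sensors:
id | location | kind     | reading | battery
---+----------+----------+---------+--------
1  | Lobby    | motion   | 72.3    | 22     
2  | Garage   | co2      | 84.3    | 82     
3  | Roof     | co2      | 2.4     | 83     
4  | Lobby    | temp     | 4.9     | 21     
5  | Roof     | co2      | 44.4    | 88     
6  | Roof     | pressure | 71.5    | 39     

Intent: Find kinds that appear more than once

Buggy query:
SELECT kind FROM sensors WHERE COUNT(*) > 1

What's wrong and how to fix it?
Bug: WHERE can't reference COUNT(*); aggregates are computed after WHERE

Fix: GROUP BY kind, then filter groups with HAVING COUNT(*) > 1

Corrected query:
SELECT kind FROM sensors GROUP BY kind HAVING COUNT(*) > 1

Result:
kind
----
co2 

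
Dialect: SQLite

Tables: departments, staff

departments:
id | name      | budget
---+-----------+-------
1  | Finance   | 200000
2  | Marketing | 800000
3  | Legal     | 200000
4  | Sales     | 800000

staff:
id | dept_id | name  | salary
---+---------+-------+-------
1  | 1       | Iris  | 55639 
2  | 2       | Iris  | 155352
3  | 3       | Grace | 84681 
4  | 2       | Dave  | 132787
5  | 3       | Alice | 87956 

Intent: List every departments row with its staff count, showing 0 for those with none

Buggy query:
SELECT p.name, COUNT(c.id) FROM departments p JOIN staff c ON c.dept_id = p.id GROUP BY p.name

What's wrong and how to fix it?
Bug: An inner join excludes parents with zero children

Fix: Switch to LEFT JOIN to retain unmatched parent rows

Corrected query:
SELECT p.name, COUNT(c.id) FROM departments p LEFT JOIN staff c ON c.dept_id = p.id GROUP BY p.name

Result:
name      | COUNT(c.id)
----------+------------
Finance   | 1          
Legal     | 2          
Marketing | 2          
Sales     | 0          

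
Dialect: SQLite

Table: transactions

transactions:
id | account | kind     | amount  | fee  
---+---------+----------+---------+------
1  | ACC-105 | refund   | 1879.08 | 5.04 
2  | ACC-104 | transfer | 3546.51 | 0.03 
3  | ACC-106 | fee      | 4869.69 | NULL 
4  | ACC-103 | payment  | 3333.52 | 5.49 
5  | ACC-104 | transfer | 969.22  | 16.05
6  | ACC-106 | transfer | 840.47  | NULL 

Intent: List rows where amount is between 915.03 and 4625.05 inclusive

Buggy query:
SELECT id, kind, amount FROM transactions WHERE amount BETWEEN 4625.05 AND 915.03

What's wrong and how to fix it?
Bug: The bounds are reversed; BETWEEN a AND b requires a <= b to match anything

Fix: Swap the bounds so the smaller value comes first

Corrected query:
SELECT id, kind, amount FROM transactions WHERE amount BETWEEN 915.03 AND 4625.05

Result:
id | kind     | amount 
---+----------+--------
1  | refund   | 1879.08
2  | transfer | 3546.51
4  | payment  | 3333.52
5  | transfer | 969.22 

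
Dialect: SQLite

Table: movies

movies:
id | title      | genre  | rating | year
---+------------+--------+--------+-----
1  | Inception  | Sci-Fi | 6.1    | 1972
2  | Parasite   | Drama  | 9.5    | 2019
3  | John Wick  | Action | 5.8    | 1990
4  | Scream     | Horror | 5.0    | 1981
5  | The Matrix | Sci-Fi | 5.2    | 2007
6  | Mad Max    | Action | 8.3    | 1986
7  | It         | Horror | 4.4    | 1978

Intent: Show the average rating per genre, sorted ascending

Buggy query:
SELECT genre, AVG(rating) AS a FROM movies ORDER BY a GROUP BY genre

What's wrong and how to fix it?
Bug: GROUP BY must precede ORDER BY

Fix: Reorder: SELECT … FROM … GROUP BY … ORDER BY …

Corrected query:
SELECT genre, AVG(rating) AS a FROM movies GROUP BY genre ORDER BY a

Result:
genre  | a   
-------+-----
Horror | 4.7 
Sci-Fi | 5.65
Action | 7.05
Drama  | 9.5 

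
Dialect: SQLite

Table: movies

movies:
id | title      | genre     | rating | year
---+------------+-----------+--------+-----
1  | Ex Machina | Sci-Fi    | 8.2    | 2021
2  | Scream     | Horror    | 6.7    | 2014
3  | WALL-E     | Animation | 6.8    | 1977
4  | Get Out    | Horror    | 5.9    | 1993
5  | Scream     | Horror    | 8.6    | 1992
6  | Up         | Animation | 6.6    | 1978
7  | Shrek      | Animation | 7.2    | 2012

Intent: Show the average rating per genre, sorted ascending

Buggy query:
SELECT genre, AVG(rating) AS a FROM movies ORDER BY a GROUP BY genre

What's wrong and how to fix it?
Bug: GROUP BY must precede ORDER BY

Fix: Reorder: SELECT … FROM … GROUP BY … ORDER BY …

Corrected query:
SELECT genre, AVG(rating) AS a FROM movies GROUP BY genre ORDER BY a

Result:
genre     | a       
----------+---------
Animation | 6.866667
Horror    | 7.066667
Sci-Fi    | 8.2     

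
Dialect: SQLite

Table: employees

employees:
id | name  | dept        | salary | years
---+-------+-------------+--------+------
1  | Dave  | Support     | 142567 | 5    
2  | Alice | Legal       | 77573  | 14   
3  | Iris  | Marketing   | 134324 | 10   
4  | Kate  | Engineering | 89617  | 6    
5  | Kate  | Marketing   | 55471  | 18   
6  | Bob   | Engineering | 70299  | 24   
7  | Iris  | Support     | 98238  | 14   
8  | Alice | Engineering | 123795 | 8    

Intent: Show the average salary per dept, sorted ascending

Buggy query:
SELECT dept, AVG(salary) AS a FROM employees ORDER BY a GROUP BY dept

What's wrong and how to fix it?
Bug: ORDER BY appears before GROUP BY; SQL clause order requires GROUP BY first

Fix: Move ORDER BY to the end, after GROUP BY

Corrected query:
SELECT dept, AVG(salary) AS a FROM employees GROUP BY dept ORDER BY a

Result:
dept        | a           
------------+-------------
Legal       | 77573       
Engineering | 94570.333333
Marketing   | 94897.5     
Support     | 120402.5    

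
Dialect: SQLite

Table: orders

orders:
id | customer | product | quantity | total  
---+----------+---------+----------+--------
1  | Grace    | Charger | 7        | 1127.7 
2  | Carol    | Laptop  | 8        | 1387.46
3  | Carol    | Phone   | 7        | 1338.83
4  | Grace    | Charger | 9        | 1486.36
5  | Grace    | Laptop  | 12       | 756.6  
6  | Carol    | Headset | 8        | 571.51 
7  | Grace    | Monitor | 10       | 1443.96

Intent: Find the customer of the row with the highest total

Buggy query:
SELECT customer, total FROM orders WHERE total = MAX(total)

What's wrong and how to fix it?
Bug: WHERE is evaluated per row; an aggregate over the whole table isn't defined there

Fix: Use a subquery: WHERE total = (SELECT MAX(total) FROM orders)

Corrected query:
SELECT customer, total FROM orders WHERE total = (SELECT MAX(total) FROM orders)

Result:
customer | total  
---------+--------
Grace    | 1486.36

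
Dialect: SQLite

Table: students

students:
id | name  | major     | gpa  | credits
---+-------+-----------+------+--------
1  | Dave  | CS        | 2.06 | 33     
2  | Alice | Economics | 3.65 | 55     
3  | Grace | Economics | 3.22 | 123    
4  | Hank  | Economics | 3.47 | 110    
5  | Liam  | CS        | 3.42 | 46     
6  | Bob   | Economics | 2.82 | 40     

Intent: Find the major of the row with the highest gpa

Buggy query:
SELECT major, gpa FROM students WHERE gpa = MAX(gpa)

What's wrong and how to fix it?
Bug: MAX(gpa) is an aggregate and cannot be used directly in WHERE

Fix: Use a subquery: WHERE gpa = (SELECT MAX(gpa) FROM students)

Corrected query:
SELECT major, gpa FROM students WHERE gpa = (SELECT MAX(gpa) FROM students)

Result:
major     | gpa 
----------+-----
Economics | 3.65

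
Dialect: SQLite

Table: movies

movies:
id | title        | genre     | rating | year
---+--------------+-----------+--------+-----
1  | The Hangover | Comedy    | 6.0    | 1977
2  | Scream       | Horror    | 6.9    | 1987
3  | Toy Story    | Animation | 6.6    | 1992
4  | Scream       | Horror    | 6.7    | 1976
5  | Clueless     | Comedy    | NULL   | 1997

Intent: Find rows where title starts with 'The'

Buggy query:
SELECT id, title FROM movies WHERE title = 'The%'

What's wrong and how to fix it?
Bug: Wildcards only work with LIKE; '=' treats '%' as a literal character

Fix: Replace '=' with LIKE so 'The%' is treated as a pattern

Corrected query:
SELECT id, title FROM movies WHERE title LIKE 'The%'

Result:
id | title       
---+-------------
1  | The Hangover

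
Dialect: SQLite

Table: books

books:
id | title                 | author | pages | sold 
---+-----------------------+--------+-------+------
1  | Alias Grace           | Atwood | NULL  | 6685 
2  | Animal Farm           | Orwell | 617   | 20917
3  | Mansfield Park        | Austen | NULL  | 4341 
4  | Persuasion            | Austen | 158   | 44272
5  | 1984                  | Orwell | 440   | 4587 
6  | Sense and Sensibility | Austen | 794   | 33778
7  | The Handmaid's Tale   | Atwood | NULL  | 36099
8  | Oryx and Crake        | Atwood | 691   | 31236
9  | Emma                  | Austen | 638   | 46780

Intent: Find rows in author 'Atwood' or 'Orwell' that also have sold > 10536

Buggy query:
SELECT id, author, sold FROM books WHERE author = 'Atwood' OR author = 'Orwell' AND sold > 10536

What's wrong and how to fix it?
Bug: Without parentheses, AND is evaluated before OR, so the sold filter only applies to the 'Orwell' branch

Fix: Group the OR with parentheses (or use IN), then AND the threshold

Corrected query:
SELECT id, author, sold FROM books WHERE (author = 'Atwood' OR author = 'Orwell') AND sold > 10536

Result:
id | author | sold 
---+--------+------
2  | Orwell | 20917
7  | Atwood | 36099
8  | Atwood | 31236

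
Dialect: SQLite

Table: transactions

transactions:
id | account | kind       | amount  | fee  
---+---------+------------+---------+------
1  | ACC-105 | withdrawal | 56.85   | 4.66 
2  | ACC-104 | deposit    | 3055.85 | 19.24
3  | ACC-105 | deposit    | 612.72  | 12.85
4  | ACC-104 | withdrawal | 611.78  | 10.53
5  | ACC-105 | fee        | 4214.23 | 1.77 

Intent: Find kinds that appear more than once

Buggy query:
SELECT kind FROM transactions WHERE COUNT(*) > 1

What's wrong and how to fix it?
Bug: COUNT(*) is an aggregate and cannot be used in WHERE

Fix: GROUP BY kind, then filter groups with HAVING COUNT(*) > 1

Corrected query:
SELECT kind FROM transactions GROUP BY kind HAVING COUNT(*) > 1

Result:
kind      
----------
deposit   
withdrawal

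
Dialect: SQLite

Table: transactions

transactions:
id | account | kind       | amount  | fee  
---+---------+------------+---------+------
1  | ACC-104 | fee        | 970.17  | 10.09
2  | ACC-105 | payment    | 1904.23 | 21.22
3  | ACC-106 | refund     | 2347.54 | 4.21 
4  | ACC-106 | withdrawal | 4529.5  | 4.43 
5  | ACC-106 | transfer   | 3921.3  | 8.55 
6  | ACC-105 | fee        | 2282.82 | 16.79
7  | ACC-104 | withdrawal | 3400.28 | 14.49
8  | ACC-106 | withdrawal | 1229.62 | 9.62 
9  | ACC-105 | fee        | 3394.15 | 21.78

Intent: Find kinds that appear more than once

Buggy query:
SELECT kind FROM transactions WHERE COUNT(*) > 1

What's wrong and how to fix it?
Bug: COUNT(*) is an aggregate and cannot be used in WHERE

Fix: Group first, then use HAVING for the count condition

Corrected query:
SELECT kind FROM transactions GROUP BY kind HAVING COUNT(*) > 1

Result:
kind      
----------
fee       
withdrawal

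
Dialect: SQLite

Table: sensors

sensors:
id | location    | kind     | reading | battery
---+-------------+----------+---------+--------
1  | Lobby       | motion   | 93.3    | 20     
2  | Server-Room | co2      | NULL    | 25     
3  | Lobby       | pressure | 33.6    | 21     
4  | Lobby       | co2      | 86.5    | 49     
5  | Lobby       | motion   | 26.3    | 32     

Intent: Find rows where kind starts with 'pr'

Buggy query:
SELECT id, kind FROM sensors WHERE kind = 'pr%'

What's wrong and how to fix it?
Bug: Wildcards only work with LIKE; '=' treats '%' as a literal character

Fix: Use LIKE for wildcard pattern matching

Corrected query:
SELECT id, kind FROM sensors WHERE kind LIKE 'pr%'

Result:
id | kind    
---+---------
3  | pressure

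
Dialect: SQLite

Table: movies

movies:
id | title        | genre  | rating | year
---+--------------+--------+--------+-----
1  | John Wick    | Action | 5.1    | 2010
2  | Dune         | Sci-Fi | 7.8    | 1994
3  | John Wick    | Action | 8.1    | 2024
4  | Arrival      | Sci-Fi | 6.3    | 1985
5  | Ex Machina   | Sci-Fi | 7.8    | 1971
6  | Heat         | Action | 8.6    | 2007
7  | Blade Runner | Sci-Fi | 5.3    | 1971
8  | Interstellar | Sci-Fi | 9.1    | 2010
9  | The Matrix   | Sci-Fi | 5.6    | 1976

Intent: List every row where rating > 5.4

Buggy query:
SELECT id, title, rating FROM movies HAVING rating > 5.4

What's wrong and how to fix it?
Bug: HAVING filters the output of aggregation, but this query has no GROUP BY and no aggregate functions, so SQLite rejects it (HAVING clause on a non-aggregate query); the condition here is per row

Fix: Replace HAVING with WHERE since the condition applies to individual rows

Corrected query:
SELECT id, title, rating FROM movies WHERE rating > 5.4

Result:
id | title        | rating
---+--------------+-------
2  | Dune         | 7.8   
3  | John Wick    | 8.1   
4  | Arrival      | 6.3   
5  | Ex Machina   | 7.8   
6  | Heat         | 8.6   
8  | Interstellar | 9.1   
9  | The Matrix   | 5.6   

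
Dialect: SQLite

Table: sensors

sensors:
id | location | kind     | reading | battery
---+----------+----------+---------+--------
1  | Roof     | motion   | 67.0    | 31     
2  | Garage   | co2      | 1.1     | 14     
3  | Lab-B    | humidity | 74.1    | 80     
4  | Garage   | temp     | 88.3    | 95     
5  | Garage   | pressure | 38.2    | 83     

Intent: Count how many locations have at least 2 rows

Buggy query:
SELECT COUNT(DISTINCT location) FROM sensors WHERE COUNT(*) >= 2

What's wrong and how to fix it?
Bug: COUNT(*) cannot appear in WHERE; the per-group count doesn't exist yet

Fix: Use a subquery that GROUPs and filters with HAVING, then count its rows

Corrected query:
SELECT COUNT(*) FROM (SELECT location FROM sensors GROUP BY location HAVING COUNT(*) >= 2)

Result:
COUNT(*)
--------
1       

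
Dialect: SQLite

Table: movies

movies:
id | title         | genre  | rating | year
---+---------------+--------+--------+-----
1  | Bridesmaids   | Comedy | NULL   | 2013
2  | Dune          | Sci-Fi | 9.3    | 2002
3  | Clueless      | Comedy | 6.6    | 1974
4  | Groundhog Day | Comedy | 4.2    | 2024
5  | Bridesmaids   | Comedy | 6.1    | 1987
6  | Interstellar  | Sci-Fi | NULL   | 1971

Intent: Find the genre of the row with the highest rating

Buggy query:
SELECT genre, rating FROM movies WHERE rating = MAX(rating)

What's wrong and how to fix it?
Bug: WHERE is evaluated per row; an aggregate over the whole table isn't defined there

Fix: Use a subquery: WHERE rating = (SELECT MAX(rating) FROM movies)

Corrected query:
SELECT genre, rating FROM movies WHERE rating = (SELECT MAX(rating) FROM movies)

Result:
genre  | rating
-------+-------
Sci-Fi | 9.3   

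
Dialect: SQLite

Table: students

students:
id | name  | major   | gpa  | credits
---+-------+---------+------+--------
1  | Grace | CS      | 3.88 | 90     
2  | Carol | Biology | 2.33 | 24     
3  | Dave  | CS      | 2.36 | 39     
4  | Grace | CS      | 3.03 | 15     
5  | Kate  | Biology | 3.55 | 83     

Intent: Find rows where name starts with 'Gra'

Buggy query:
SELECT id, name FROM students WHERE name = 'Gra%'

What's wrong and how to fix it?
Bug: '=' compares the literal string including the % character; pattern matching needs LIKE

Fix: Replace '=' with LIKE so 'Gra%' is treated as a pattern

Corrected query:
SELECT id, name FROM students WHERE name LIKE 'Gra%'

Result:
id | name 
---+------
1  | Grace
4  | Grace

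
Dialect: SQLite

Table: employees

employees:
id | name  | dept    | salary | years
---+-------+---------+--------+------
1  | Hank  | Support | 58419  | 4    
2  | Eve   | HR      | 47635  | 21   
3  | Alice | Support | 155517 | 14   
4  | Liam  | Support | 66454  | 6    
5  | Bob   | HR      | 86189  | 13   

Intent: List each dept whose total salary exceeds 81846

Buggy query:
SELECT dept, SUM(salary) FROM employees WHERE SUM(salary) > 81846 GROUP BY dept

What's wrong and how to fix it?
Bug: WHERE runs before GROUP BY, so aggregates aren't available there

Fix: Move the aggregate condition to a HAVING clause

Corrected query:
SELECT dept, SUM(salary) FROM employees GROUP BY dept HAVING SUM(salary) > 81846

Result:
dept    | SUM(salary)
--------+------------
HR      | 133824     
Support | 280390     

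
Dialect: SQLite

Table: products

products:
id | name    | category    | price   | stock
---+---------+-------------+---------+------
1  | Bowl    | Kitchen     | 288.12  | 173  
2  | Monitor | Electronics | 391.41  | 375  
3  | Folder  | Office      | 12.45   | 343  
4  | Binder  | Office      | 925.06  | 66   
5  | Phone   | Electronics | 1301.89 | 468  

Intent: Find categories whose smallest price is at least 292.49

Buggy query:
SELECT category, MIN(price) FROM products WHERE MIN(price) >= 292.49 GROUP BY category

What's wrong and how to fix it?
Bug: Aggregates like MIN are computed per group after WHERE runs

Fix: Replace WHERE with HAVING after the GROUP BY

Corrected query:
SELECT category, MIN(price) FROM products GROUP BY category HAVING MIN(price) >= 292.49

Result:
category    | MIN(price)
------------+-----------
Electronics | 391.41    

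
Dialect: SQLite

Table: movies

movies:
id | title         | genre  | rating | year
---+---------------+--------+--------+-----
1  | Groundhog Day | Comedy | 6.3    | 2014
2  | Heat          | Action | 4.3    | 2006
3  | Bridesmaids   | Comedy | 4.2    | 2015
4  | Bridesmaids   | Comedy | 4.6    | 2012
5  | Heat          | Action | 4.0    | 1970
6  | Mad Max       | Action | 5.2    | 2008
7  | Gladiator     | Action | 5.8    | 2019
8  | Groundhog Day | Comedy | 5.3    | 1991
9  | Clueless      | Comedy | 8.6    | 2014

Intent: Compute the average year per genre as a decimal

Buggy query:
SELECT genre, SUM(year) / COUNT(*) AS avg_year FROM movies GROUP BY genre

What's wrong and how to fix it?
Bug: Both operands are integers, so '/' performs integer division and truncates

Fix: Multiply by 1.0 (or CAST to REAL) to force floating-point division

Corrected query:
SELECT genre, SUM(year) * 1.0 / COUNT(*) AS avg_year FROM movies GROUP BY genre

Result:
genre  | avg_year
-------+---------
Action | 2000.75 
Comedy | 2009.2  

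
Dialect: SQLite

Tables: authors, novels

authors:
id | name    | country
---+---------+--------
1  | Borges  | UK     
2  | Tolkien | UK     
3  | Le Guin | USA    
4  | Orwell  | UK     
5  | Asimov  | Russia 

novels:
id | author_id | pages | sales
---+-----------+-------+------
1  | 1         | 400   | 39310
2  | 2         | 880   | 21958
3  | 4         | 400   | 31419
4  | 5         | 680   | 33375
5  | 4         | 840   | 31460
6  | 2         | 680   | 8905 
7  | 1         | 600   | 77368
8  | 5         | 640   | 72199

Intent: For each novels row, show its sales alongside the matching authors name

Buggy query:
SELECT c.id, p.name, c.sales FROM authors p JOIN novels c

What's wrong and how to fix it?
Bug: JOIN with no ON clause produces a cartesian product; every novels row pairs with every authors row

Fix: Add ON c.author_id = p.id to the JOIN

Corrected query:
SELECT c.id, p.name, c.sales FROM authors p JOIN novels c ON c.author_id = p.id

Result:
id | name    | sales
---+---------+------
1  | Borges  | 39310
2  | Tolkien | 21958
3  | Orwell  | 31419
4  | Asimov  | 33375
5  | Orwell  | 31460
6  | Tolkien | 8905 
7  | Borges  | 77368
8  | Asimov  | 72199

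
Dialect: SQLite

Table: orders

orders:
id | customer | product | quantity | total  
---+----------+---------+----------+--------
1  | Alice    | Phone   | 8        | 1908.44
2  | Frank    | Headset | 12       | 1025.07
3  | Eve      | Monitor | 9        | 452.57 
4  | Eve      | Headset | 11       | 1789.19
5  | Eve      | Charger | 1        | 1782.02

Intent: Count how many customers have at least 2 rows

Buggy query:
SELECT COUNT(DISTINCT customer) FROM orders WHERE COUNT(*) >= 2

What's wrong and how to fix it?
Bug: COUNT(*) cannot appear in WHERE; the per-group count doesn't exist yet

Fix: Group first with HAVING COUNT(*) >= 2, then COUNT the resulting groups

Corrected query:
SELECT COUNT(*) FROM (SELECT customer FROM orders GROUP BY customer HAVING COUNT(*) >= 2)

Result:
COUNT(*)
--------
1       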